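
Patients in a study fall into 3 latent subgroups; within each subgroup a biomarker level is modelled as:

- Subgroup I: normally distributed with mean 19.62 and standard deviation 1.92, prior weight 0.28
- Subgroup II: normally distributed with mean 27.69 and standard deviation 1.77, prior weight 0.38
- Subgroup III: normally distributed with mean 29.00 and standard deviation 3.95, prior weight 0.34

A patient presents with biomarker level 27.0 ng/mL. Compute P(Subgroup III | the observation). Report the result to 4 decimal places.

0.2756

The responsibility of component k is P(Z=k) f_k(x) divided by Σ_j P(Z=j) f_j(x).
Normal densities:
  L_I = 0.000128643
  L_II = 0.2089
  L_III = 0.0888471
Prior × likelihood for each component:
  P(Z=I)·L_I = 0.28 × 0.000128643 = 3.602e-05
  P(Z=II)·L_II = 0.38 × 0.2089 = 0.0793818
  P(Z=III)·L_III = 0.34 × 0.0888471 = 0.030208
Sum: 3.602e-05 + 0.0793818 + 0.030208 = 0.109626
Responsibility of Subgroup III: 0.030208 / 0.109626 ≈ 0.2756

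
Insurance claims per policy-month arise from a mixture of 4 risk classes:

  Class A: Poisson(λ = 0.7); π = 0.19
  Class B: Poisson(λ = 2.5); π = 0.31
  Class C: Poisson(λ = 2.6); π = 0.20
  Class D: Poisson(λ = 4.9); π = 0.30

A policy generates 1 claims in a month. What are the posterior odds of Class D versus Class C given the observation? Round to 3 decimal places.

0.283

Only the two components matter; the odds are (P(Z=i) f_i(x)) / (P(Z=j) f_j(x)).
Poisson probabilities:
  p_A = 0.34761
  p_B = 0.205212
  p_C = 0.193111
  p_D = 0.0364883
0.0109465 / 0.0386223 ≈ 0.283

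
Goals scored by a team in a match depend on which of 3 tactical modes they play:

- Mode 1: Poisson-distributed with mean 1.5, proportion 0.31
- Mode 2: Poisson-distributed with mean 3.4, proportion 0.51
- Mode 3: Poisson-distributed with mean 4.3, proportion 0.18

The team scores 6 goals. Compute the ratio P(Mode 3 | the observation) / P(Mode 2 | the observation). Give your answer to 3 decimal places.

0.587

Only the two components matter; the odds are (P(Z=i) f_i(x)) / (P(Z=j) f_j(x)).
Evaluate each component's likelihood at the observed value:
  L_1 = e^(−1.5)·1.5^6/6! = 0.00352999
  L_2 = e^(−3.4)·3.4^6/6! = 0.0716044
  L_3 = e^(−4.3)·4.3^6/6! = 0.119127
Posterior odds = (P(Z=3)·L_3) / (P(Z=2)·L_2) = (0.18·0.119127) / (0.51·0.0716044) = 0.0214429 / 0.0365182 ≈ 0.587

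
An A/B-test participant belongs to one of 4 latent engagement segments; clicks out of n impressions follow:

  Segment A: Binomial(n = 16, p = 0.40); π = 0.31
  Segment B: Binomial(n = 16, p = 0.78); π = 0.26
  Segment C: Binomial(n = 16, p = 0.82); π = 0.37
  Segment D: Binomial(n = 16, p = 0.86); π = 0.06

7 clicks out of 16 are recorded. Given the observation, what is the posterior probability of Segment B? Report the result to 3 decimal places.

Posterior ∝ prior × likelihood, so P(k | x) ∝ π_k f_k(x); normalise over all components.
Component likelihoods at x = 7 clicks out of 16:
  f_A = 0.188889
  f_B = 0.00242601
  f_C = 0.000565686
  f_D = 8.2237e-05
Multiply by the mixture weights:
  π_A·f_A = 0.31 × 0.188889 = 0.0585557
  π_B·f_B = 0.26 × 0.00242601 = 0.000630762
  π_C·f_C = 0.37 × 0.000565686 = 0.000209304
  π_D·f_D = 0.06 × 8.2237e-05 = 4.93422e-06
Evidence: 0.0585557 + 0.000630762 + 0.000209304 + 4.93422e-06 = 0.0594007
P(Segment B | 7 clicks out of 16) ≈ 0.011

0.011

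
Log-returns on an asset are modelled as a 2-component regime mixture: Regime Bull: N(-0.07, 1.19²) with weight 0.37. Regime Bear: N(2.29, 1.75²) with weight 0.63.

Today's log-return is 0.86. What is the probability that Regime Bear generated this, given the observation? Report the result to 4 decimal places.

Posterior ∝ prior × likelihood, so P(k | x) ∝ π_k f_k(x); normalise over all components.
Evaluate each component's likelihood at the observed value:
  L_Bull = 0.247023
  L_Bear = 0.163259
Multiply by the mixture weights:
  π_Bull·L_Bull = 0.37 × 0.247023 = 0.0913986
  π_Bear·L_Bear = 0.63 × 0.163259 = 0.102853
Marginal: 0.0913986 + 0.102853 = 0.194252
P(Regime Bear | the observation) = 0.102853 / 0.194252 ≈ 0.5295

0.5295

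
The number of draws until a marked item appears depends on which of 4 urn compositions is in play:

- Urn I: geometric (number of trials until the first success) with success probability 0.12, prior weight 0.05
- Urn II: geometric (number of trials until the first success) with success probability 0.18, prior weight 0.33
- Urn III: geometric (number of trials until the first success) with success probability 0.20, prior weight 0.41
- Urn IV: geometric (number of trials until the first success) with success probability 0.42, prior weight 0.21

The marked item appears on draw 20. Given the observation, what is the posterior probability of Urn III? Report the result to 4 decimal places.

P(component k | x) = π_k·f_k(x) / marginal(x), where marginal(x) = Σ_j π_j·f_j(x).
Component likelihoods at x = 20:
  p_I = 0.12·(1−0.12)^19 = 0.12·0.0881395 = 0.0105767
  p_II = 0.18·(1−0.18)^19 = 0.18·0.023039 = 0.00414702
  p_III = 0.20·(1−0.20)^19 = 0.20·0.0144115 = 0.0028823
  p_IV = 0.42·(1−0.42)^19 = 0.42·3.19987e-05 = 1.34394e-05
Multiply by the mixture weights:
  π_I·p_I = 0.05 × 0.0105767 = 0.000528837
  π_II·p_II = 0.33 × 0.00414702 = 0.00136852
  π_III·p_III = 0.41 × 0.0028823 = 0.00118174
  π_IV·p_IV = 0.21 × 1.34394e-05 = 2.82228e-06
Evidence: 0.000528837 + 0.00136852 + 0.00118174 + 2.82228e-06 = 0.00308192
P(Urn III | the observation) ≈ 0.3834

0.3834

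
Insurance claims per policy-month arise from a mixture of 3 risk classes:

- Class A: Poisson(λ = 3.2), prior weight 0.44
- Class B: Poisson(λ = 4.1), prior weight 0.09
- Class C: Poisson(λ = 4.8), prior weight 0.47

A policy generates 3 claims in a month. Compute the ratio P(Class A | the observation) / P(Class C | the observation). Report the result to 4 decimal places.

Since P(k|x) ∝ π_k f_k(x), the posterior odds are π_i f_i(x) / (π_j f_j(x)).
Evaluate each component's likelihood at the observed value:
  p_A = 0.222616
  p_B = 0.190368
  p_C = 0.151691
Odds = (0.44/0.47) × (0.222616/0.151691) = 0.93617 × 1.46757 ≈ 1.3739

1.3739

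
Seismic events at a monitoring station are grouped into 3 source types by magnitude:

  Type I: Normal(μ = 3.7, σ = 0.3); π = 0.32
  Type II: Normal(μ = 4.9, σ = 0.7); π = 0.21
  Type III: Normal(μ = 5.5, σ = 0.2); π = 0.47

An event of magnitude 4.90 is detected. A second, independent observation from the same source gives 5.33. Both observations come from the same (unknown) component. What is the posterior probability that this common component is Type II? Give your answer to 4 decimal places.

0.7960

Posterior ∝ prior × likelihood, so P(k | x) ∝ w_k f_k(x); normalise over all components.
Since both observations come from the same component, the likelihood for component k is f_k(x₁)·f_k(x₂).
  L_I = [0.000446101] × [5.16846e-07] = 2.30565e-10
  L_II = [0.569918] × [0.471924] = 0.268958
  L_III = [0.0221592] × [1.38992] = 0.0307997
Unnormalised posteriors:
  w_I·L_I = 0.32 × 2.30565e-10 = 7.37809e-11
  w_II·L_II = 0.21 × 0.268958 = 0.0564811
  w_III·L_III = 0.47 × 0.0307997 = 0.0144758
Marginal: 7.37809e-11 + 0.0564811 + 0.0144758 = 0.070957
Responsibility of Type II: 0.0564811 / 0.070957 ≈ 0.7960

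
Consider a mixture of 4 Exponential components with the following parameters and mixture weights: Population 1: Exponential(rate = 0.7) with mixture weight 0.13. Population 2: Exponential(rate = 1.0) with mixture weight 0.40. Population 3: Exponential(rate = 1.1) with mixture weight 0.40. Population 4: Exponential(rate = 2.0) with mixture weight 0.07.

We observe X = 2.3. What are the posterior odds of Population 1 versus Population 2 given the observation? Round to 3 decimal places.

0.454

Posterior odds = (P(Z=i) f_i(x)) / (P(Z=j) f_j(x)); the normalising sum cancels.
Component likelihoods at x = 2.3:
  L_1 = 0.139921
  L_2 = 0.100259
  L_3 = 0.0876249
  L_4 = 0.0201037
Posterior odds = (P(Z=1)·L_1) / (P(Z=2)·L_2) = (0.13·0.139921) / (0.40·0.100259) = 0.0181898 / 0.0401035 ≈ 0.454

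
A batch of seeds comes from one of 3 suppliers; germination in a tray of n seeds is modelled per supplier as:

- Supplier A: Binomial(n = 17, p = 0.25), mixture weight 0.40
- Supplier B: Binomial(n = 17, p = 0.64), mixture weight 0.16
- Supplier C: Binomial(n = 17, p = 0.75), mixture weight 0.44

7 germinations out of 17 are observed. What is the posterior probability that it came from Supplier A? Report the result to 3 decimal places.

The responsibility of component k is w_k f_k(x) divided by Σ_j w_j f_j(x).
Component likelihoods at x = 7 germinations out of 17:
  p_A = 0.0668448
  p_B = 0.0312723
  p_C = 0.00247573
Unnormalised posteriors:
  w_A·p_A = 0.40 × 0.0668448 = 0.0267379
  w_B·p_B = 0.16 × 0.0312723 = 0.00500357
  w_C·p_C = 0.44 × 0.00247573 = 0.00108932
Marginal: 0.0267379 + 0.00500357 + 0.00108932 = 0.0328308
P(Supplier A | x) ≈ 0.814

0.814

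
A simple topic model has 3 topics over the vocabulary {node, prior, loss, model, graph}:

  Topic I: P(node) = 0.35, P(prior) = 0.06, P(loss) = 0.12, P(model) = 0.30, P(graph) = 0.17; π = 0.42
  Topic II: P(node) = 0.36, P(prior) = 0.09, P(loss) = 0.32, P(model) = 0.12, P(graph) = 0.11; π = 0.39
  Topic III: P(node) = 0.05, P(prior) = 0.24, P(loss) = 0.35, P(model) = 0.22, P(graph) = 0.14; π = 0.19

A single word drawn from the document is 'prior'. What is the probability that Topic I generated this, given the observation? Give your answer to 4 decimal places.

P(component k | x) = π_k·f_k(x) / marginal(x), where marginal(x) = Σ_j π_j·f_j(x).
Categorical probabilities:
  L_I = P(prior | comp) = 0.06
  L_II = P(prior | comp) = 0.09
  L_III = P(prior | comp) = 0.24
Prior × likelihood for each component:
  π_I·L_I = 0.42 × 0.06 = 0.0252
  π_II·L_II = 0.39 × 0.09 = 0.0351
  π_III·L_III = 0.19 × 0.24 = 0.0456
Evidence: 0.0252 + 0.0351 + 0.0456 = 0.1059
P(Topic I | data) = 0.0252 / 0.1059 ≈ 0.2380

0.2380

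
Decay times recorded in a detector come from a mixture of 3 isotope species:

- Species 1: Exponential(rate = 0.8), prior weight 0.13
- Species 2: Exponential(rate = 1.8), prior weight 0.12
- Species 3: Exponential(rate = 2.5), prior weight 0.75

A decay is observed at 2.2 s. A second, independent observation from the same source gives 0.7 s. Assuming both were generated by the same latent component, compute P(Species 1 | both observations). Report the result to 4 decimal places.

Apply Bayes' rule: the posterior for each component is proportional to its prior times its likelihood at x.
Since both observations come from the same component, the likelihood for component k is f_k(x₁)·f_k(x₂).
  f_1 = [0.137636] × [0.456967] = 0.0628951
  f_2 = [0.0343136] × [0.510577] = 0.0175197
  f_3 = [0.0102169] × [0.434435] = 0.00443859
Multiply by the mixture weights:
  w_1·f_1 = 0.13 × 0.0628951 = 0.00817636
  w_2·f_2 = 0.12 × 0.0175197 = 0.00210237
  w_3·f_3 = 0.75 × 0.00443859 = 0.00332894
Sum: 0.00817636 + 0.00210237 + 0.00332894 = 0.0136077
Responsibility of Species 1: 0.00817636 / 0.0136077 ≈ 0.6009

0.6009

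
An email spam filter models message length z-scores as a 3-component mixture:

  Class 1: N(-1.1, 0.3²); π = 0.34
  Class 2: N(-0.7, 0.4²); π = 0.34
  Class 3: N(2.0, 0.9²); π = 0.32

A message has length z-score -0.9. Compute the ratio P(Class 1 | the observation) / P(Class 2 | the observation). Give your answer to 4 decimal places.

Only the two components matter; the odds are (π_i f_i(x)) / (π_j f_j(x)).
Component likelihoods at x = -0.9:
  p_1 = 1.06483
  p_2 = 0.880163
  p_3 = 0.00246655
Odds = (0.34/0.34) × (1.06483/0.880163) = 1 × 1.20981 ≈ 1.2098

1.2098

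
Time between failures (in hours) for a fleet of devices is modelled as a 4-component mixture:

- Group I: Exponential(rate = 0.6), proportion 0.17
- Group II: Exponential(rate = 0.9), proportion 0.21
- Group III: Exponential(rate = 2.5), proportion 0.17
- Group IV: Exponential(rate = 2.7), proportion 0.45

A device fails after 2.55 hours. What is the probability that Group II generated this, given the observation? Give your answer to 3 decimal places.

Posterior ∝ prior × likelihood, so P(k | x) ∝ w_k f_k(x); normalise over all components.
Component likelihoods at x = 2.55 hours:
  p_I = 0.129921
  p_II = 0.0906853
  p_III = 0.00425905
  p_IV = 0.00276214
Unnormalised posteriors:
  w_I·p_I = 0.17 × 0.129921 = 0.0220866
  w_II·p_II = 0.21 × 0.0906853 = 0.0190439
  w_III·p_III = 0.17 × 0.00425905 = 0.000724038
  w_IV·p_IV = 0.45 × 0.00276214 = 0.00124296
Sum: 0.0220866 + 0.0190439 + 0.000724038 + 0.00124296 = 0.0430975
P(Group II | the observation) = 0.0190439 / 0.0430975 ≈ 0.442

0.442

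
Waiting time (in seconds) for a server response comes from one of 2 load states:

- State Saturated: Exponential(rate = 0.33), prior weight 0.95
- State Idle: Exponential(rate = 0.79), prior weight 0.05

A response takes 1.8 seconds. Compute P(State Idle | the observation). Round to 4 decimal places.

0.0522

By Bayes' theorem, P(k | x) = w_k f_k(x) / Σ_j w_j f_j(x).
Component likelihoods at x = 1.8 seconds:
  L_Saturated = 0.182198
  L_Idle = 0.190573
Weight by the priors:
  w_Saturated·L_Saturated = 0.95 × 0.182198 = 0.173088
  w_Idle·L_Idle = 0.05 × 0.190573 = 0.00952863
Evidence: 0.173088 + 0.00952863 = 0.182616
P(State Idle | 1.8 seconds) = 0.00952863 / 0.182616 ≈ 0.0522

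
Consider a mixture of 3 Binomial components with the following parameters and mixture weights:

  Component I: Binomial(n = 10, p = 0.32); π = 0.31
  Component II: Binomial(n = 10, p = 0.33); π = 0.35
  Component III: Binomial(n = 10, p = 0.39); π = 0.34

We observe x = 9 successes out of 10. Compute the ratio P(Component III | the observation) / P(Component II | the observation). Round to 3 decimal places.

Since P(k|x) ∝ π_k f_k(x), the posterior odds are π_i f_i(x) / (π_j f_j(x)).
Component likelihoods at x = 9 successes out of 10:
  L_I = 0.000239254
  L_II = 0.000310957
  L_III = 0.00127324
0.000432903 / 0.000108835 ≈ 3.978

3.978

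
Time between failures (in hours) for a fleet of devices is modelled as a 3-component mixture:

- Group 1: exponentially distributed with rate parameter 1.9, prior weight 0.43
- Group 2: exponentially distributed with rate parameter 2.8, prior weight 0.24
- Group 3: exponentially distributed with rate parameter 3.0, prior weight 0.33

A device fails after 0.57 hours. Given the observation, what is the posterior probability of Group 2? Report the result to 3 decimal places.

The responsibility of component k is w_k f_k(x) divided by Σ_j w_j f_j(x).
Component likelihoods at x = 0.57 hours:
  f_1 = 0.643299
  f_2 = 0.567576
  f_3 = 0.542597
Multiply by the mixture weights:
  w_1·f_1 = 0.43 × 0.643299 = 0.276618
  w_2·f_2 = 0.24 × 0.567576 = 0.136218
  w_3·f_3 = 0.33 × 0.542597 = 0.179057
Marginal: 0.276618 + 0.136218 + 0.179057 = 0.591894
P(Group 2 | data) = 0.136218 / 0.591894 ≈ 0.230

0.230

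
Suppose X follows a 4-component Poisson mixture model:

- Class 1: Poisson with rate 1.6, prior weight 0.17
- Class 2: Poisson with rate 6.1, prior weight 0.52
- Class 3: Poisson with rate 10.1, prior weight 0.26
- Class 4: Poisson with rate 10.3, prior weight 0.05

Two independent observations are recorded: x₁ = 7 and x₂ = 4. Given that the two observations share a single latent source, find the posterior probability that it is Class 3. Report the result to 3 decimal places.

0.041

The responsibility of component k is P(Z=k) f_k(x) divided by Σ_j P(Z=j) f_j(x).
Since both observations come from the same component, the likelihood for component k is f_k(x₁)·f_k(x₂).
  p_1 = [e^(−1.6)·1.6^7/7! = 0.00107532] × [0.0551312] = 5.92838e-05
  p_2 = [e^(−6.1)·6.1^7/7! = 0.139856] × [0.129393] = 0.0180965
  p_3 = [e^(−10.1)·10.1^7/7! = 0.0873866] × [0.0178115] = 0.00155648
  p_4 = [e^(−10.3)·10.3^7/7! = 0.0820724] × [0.0157726] = 0.0012945
Prior × likelihood for each component:
  P(Z=1)·p_1 = 0.17 × 5.92838e-05 = 1.00782e-05
  P(Z=2)·p_2 = 0.52 × 0.0180965 = 0.00941016
  P(Z=3)·p_3 = 0.26 × 0.00155648 = 0.000404686
  P(Z=4)·p_4 = 0.05 × 0.0012945 = 6.47249e-05
Evidence: 1.00782e-05 + 0.00941016 + 0.000404686 + 6.47249e-05 = 0.00988965
P(Class 3 | data) = 0.000404686 / 0.00988965 ≈ 0.041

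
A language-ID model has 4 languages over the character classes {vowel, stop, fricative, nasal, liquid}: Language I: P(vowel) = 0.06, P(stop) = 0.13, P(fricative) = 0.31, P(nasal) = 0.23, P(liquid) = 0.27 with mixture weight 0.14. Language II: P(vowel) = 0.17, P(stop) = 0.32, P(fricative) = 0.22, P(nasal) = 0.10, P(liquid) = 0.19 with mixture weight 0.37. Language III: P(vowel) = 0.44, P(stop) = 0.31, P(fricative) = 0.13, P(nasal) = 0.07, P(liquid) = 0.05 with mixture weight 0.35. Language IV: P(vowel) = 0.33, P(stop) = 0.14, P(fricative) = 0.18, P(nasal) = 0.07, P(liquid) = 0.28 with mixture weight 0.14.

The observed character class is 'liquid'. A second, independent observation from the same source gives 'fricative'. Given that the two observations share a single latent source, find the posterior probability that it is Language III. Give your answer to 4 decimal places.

0.0623

The responsibility of component k is π_k f_k(x) divided by Σ_j π_j f_j(x).
Since both observations come from the same component, the likelihood for component k is f_k(x₁)·f_k(x₂).
  f_I = [0.27] × [0.31] = 0.0837
  f_II = [0.19] × [0.22] = 0.0418
  f_III = [0.05] × [0.13] = 0.0065
  f_IV = [0.28] × [0.18] = 0.0504
Weight by the priors:
  π_I·f_I = 0.14 × 0.0837 = 0.011718
  π_II·f_II = 0.37 × 0.0418 = 0.015466
  π_III·f_III = 0.35 × 0.0065 = 0.002275
  π_IV·f_IV = 0.14 × 0.0504 = 0.007056
Evidence: 0.011718 + 0.015466 + 0.002275 + 0.007056 = 0.036515
P(Language III | x₁,x₂) ≈ 0.0623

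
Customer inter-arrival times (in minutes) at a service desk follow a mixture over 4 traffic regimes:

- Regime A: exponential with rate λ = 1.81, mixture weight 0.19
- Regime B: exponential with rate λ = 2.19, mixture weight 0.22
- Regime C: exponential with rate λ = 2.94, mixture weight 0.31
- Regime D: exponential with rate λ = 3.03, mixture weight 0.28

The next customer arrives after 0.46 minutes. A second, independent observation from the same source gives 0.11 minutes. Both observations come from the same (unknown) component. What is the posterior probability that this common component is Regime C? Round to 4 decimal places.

P(component k | x) = P(Z=k)·f_k(x) / marginal(x), where marginal(x) = Σ_j P(Z=j)·f_j(x).
Since both observations come from the same component, the likelihood for component k is f_k(x₁)·f_k(x₂).
  f_A = [1.81·e^(−1.81·0.46) = 1.81·e^(−0.8326) = 0.7872] × [1.48324] = 1.1676
  f_B = [2.19·e^(−2.19·0.46) = 2.19·e^(−1.0074) = 0.799716] × [1.72117] = 1.37644
  f_C = [2.94·e^(−2.94·0.46) = 2.94·e^(−1.3524) = 0.760339] × [2.12763] = 1.61772
  f_D = [3.03·e^(−3.03·0.46) = 3.03·e^(−1.3938) = 0.751836] × [2.17116] = 1.63236
Weight by the priors:
  P(Z=A)·f_A = 0.19 × 1.1676 = 0.221845
  P(Z=B)·f_B = 0.22 × 1.37644 = 0.302818
  P(Z=C)·f_C = 0.31 × 1.61772 = 0.501494
  P(Z=D)·f_D = 0.28 × 1.63236 = 0.45706
Denominator: 0.221845 + 0.302818 + 0.501494 + 0.45706 = 1.48322
P(Regime C | x₁,x₂) = 0.501494 / 1.48322 ≈ 0.3381

0.3381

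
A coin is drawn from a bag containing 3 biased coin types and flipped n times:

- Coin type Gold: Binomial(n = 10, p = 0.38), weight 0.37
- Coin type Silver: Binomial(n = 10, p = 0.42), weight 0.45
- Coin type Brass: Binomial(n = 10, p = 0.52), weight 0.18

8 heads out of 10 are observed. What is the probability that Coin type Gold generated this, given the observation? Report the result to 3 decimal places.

Apply Bayes' rule: the posterior for each component is proportional to its prior times its likelihood at x.
Component likelihoods at x = 8 heads out of 10:
  f_Gold = 0.00752081
  f_Silver = 0.0146576
  f_Brass = 0.055427
Multiply by the mixture weights:
  P(Z=Gold)·f_Gold = 0.37 × 0.00752081 = 0.0027827
  P(Z=Silver)·f_Silver = 0.45 × 0.0146576 = 0.00659592
  P(Z=Brass)·f_Brass = 0.18 × 0.055427 = 0.00997687
Denominator: 0.0027827 + 0.00659592 + 0.00997687 = 0.0193555
P(Coin type Gold | the observation) = 0.0027827 / 0.0193555 ≈ 0.144

0.144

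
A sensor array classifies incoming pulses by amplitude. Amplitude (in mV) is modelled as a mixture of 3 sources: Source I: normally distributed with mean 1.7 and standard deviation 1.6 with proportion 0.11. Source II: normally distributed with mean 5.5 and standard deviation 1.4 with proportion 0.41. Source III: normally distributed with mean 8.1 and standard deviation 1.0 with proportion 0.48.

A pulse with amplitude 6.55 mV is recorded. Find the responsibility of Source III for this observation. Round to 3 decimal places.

Apply Bayes' rule: the posterior for each component is proportional to its prior times its likelihood at x.
Normal densities:
  f_I = 0.0025208
  f_II = 0.215098
  f_III = 0.120009
Unnormalised posteriors:
  π_I·f_I = 0.11 × 0.0025208 = 0.000277288
  π_II·f_II = 0.41 × 0.215098 = 0.0881902
  π_III·f_III = 0.48 × 0.120009 = 0.0576043
Sum: 0.000277288 + 0.0881902 + 0.0576043 = 0.146072
P(Source III | data) ≈ 0.394

0.394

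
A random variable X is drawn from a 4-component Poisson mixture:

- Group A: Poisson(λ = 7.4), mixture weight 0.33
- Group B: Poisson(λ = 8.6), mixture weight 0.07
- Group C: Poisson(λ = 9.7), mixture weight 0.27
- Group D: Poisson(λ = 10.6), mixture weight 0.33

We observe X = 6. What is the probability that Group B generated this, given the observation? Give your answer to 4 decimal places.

The responsibility of component k is w_k f_k(x) divided by Σ_j w_j f_j(x).
Poisson probabilities:
  L_A = e^(−7.4)·7.4^6/6! = 0.139405
  L_B = e^(−8.6)·8.6^6/6! = 0.103449
  L_C = e^(−9.7)·9.7^6/6! = 0.0708992
  L_D = e^(−10.6)·10.6^6/6! = 0.0490887
Multiply by the mixture weights:
  w_A·L_A = 0.33 × 0.139405 = 0.0460037
  w_B·L_B = 0.07 × 0.103449 = 0.00724142
  w_C·L_C = 0.27 × 0.0708992 = 0.0191428
  w_D·L_D = 0.33 × 0.0490887 = 0.0161993
Evidence: 0.0460037 + 0.00724142 + 0.0191428 + 0.0161993 = 0.0885871
So the posterior for Group B is 0.00724142 / 0.0885871 ≈ 0.0817.

0.0817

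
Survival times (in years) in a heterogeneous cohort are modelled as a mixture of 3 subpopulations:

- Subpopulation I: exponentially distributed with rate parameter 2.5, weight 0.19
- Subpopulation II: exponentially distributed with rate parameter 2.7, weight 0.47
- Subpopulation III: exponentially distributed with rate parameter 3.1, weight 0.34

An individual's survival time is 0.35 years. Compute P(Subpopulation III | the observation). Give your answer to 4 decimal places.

By Bayes' theorem, P(k | x) = P(Z=k) f_k(x) / Σ_j P(Z=j) f_j(x).
Evaluate each component's likelihood at the observed value:
  p_I = 1.04216
  p_II = 1.04943
  p_III = 1.0475
Weight by the priors:
  P(Z=I)·p_I = 0.19 × 1.04216 = 0.198009
  P(Z=II)·p_II = 0.47 × 1.04943 = 0.493234
  P(Z=III)·p_III = 0.34 × 1.0475 = 0.356148
Evidence: 0.198009 + 0.493234 + 0.356148 = 1.04739
Responsibility of Subpopulation III: 0.356148 / 1.04739 ≈ 0.3400

0.3400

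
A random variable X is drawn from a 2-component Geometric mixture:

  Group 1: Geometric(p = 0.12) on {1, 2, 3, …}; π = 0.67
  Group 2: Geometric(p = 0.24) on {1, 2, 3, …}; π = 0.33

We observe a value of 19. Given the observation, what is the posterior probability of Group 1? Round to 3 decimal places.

0.934

Apply Bayes' rule: the posterior for each component is proportional to its prior times its likelihood at x.
Component likelihoods at x = 19:
  p_1 = 0.12·(1−0.12)^18 = 0.12·0.100159 = 0.012019
  p_2 = 0.24·(1−0.24)^18 = 0.24·0.00715558 = 0.00171734
Unnormalised posteriors:
  P(Z=1)·p_1 = 0.67 × 0.012019 = 0.00805275
  P(Z=2)·p_2 = 0.33 × 0.00171734 = 0.000566722
Normaliser: 0.00805275 + 0.000566722 = 0.00861947
So the posterior for Group 1 is 0.00805275 / 0.00861947 ≈ 0.934.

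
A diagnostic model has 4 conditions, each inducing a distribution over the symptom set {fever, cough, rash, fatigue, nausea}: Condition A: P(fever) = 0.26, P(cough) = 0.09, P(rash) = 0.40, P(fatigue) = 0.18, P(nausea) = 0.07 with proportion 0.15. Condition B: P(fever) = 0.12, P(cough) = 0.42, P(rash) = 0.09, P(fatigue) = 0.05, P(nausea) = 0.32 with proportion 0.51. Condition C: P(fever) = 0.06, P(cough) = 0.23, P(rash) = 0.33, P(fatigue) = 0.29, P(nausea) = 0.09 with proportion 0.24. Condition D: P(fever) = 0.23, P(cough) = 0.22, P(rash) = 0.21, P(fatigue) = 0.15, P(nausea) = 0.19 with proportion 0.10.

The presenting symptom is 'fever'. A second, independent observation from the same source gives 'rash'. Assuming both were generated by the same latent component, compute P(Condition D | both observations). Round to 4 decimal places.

0.1574

The responsibility of component k is P(Z=k) f_k(x) divided by Σ_j P(Z=j) f_j(x).
Since both observations come from the same component, the likelihood for component k is f_k(x₁)·f_k(x₂).
  p_A = [0.26] × [0.4] = 0.104
  p_B = [0.12] × [0.09] = 0.0108
  p_C = [0.06] × [0.33] = 0.0198
  p_D = [0.23] × [0.21] = 0.0483
Prior × likelihood for each component:
  P(Z=A)·p_A = 0.15 × 0.104 = 0.0156
  P(Z=B)·p_B = 0.51 × 0.0108 = 0.005508
  P(Z=C)·p_C = 0.24 × 0.0198 = 0.004752
  P(Z=D)·p_D = 0.10 × 0.0483 = 0.00483
Marginal: 0.0156 + 0.005508 + 0.004752 + 0.00483 = 0.03069
P(Condition D | x) = 0.00483 / 0.03069 ≈ 0.1574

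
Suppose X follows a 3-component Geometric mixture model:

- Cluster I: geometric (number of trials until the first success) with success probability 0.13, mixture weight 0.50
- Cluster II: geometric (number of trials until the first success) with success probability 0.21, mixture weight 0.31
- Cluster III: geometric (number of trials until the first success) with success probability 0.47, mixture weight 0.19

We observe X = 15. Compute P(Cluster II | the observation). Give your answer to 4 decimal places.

Apply Bayes' rule: the posterior for each component is proportional to its prior times its likelihood at x.
Evaluate each component's likelihood at the observed value:
  L_I = 0.0185018
  L_II = 0.00774459
  L_III = 6.48575e-05
Prior × likelihood for each component:
  w_I·L_I = 0.50 × 0.0185018 = 0.00925088
  w_II·L_II = 0.31 × 0.00774459 = 0.00240082
  w_III·L_III = 0.19 × 6.48575e-05 = 1.23229e-05
Sum: 0.00925088 + 0.00240082 + 1.23229e-05 = 0.011664
P(Cluster II | 15) = 0.00240082 / 0.011664 ≈ 0.2058

0.2058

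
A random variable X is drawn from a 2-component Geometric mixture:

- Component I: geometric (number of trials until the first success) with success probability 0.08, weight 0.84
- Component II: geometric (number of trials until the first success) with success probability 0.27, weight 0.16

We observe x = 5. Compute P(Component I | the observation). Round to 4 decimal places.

The responsibility of component k is π_k f_k(x) divided by Σ_j π_j f_j(x).
Component likelihoods at x = 5:
  L_I = 0.08·(1−0.08)^4 = 0.08·0.716393 = 0.0573114
  L_II = 0.27·(1−0.27)^4 = 0.27·0.283982 = 0.0766753
Weight by the priors:
  π_I·L_I = 0.84 × 0.0573114 = 0.0481416
  π_II·L_II = 0.16 × 0.0766753 = 0.012268
Sum: 0.0481416 + 0.012268 = 0.0604096
P(Component I | 5) ≈ 0.7969

0.7969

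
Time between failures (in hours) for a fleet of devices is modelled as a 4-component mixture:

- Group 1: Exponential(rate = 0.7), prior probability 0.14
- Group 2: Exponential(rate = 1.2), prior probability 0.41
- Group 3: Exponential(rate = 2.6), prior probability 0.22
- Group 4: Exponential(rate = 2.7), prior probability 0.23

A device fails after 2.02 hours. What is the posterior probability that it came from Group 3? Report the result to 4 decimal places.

Posterior ∝ prior × likelihood, so P(k | x) ∝ w_k f_k(x); normalise over all components.
Component likelihoods at x = 2.02 hours:
  f_1 = 0.170218
  f_2 = 0.10628
  f_3 = 0.0136163
  f_4 = 0.0115537
Prior × likelihood for each component:
  w_1·f_1 = 0.14 × 0.170218 = 0.0238305
  w_2·f_2 = 0.41 × 0.10628 = 0.0435748
  w_3·f_3 = 0.22 × 0.0136163 = 0.00299558
  w_4·f_4 = 0.23 × 0.0115537 = 0.00265735
Marginal: 0.0238305 + 0.0435748 + 0.00299558 + 0.00265735 = 0.0730583
P(Group 3 | x) ≈ 0.0410

0.0410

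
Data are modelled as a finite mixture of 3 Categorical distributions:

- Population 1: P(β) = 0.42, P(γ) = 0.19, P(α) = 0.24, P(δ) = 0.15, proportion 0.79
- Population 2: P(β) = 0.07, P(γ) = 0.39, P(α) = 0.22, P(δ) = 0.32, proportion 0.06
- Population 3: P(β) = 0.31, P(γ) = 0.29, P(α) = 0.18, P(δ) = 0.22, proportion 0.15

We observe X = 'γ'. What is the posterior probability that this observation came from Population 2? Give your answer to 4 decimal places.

0.1078

P(component k | x) = P(Z=k)·f_k(x) / marginal(x), where marginal(x) = Σ_j P(Z=j)·f_j(x).
Categorical probabilities:
  p_1 = 0.19
  p_2 = 0.39
  p_3 = 0.29
Multiply by the mixture weights:
  P(Z=1)·p_1 = 0.79 × 0.19 = 0.1501
  P(Z=2)·p_2 = 0.06 × 0.39 = 0.0234
  P(Z=3)·p_3 = 0.15 × 0.29 = 0.0435
Marginal: 0.1501 + 0.0234 + 0.0435 = 0.217
So the posterior for Population 2 is 0.0234 / 0.217 ≈ 0.1078.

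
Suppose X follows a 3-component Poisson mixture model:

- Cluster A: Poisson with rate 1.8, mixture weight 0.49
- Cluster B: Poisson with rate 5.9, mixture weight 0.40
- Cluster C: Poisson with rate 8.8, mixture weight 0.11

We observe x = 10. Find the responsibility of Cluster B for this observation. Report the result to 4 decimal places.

0.5479

P(component k | x) = P(Z=k)·f_k(x) / marginal(x), where marginal(x) = Σ_j P(Z=j)·f_j(x).
Component likelihoods at x = 10:
  f_A = 1.62642e-05
  f_B = 0.0385851
  f_C = 0.115684
Weight by the priors:
  P(Z=A)·f_A = 0.49 × 1.62642e-05 = 7.96944e-06
  P(Z=B)·f_B = 0.40 × 0.0385851 = 0.015434
  P(Z=C)·f_C = 0.11 × 0.115684 = 0.0127252
Marginal: 7.96944e-06 + 0.015434 + 0.0127252 = 0.0281672
Responsibility of Cluster B: 0.015434 / 0.0281672 ≈ 0.5479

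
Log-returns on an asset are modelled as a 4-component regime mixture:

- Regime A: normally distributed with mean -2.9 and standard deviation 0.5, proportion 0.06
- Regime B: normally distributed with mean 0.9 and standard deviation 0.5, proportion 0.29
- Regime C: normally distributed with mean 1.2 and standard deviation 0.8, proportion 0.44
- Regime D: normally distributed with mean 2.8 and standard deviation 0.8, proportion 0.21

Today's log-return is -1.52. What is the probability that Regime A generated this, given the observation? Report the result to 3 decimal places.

0.610

The responsibility of component k is P(Z=k) f_k(x) divided by Σ_j P(Z=j) f_j(x).
Component likelihoods at x = -1.52:
  p_A = (1/(0.5·√(2π)))·exp(−(-1.52−-2.9)²/(2·0.5²)) = 0.797885·exp(-3.80880) = 0.0176929
  p_B = (1/(0.5·√(2π)))·exp(−(-1.52−0.9)²/(2·0.5²)) = 0.797885·exp(-11.71280) = 6.53335e-06
  p_C = (1/(0.8·√(2π)))·exp(−(-1.52−1.2)²/(2·0.8²)) = 0.498678·exp(-5.78000) = 0.00154027
  p_D = (1/(0.8·√(2π)))·exp(−(-1.52−2.8)²/(2·0.8²)) = 0.498678·exp(-14.58000) = 2.3217e-07
Unnormalised posteriors:
  P(Z=A)·p_A = 0.06 × 0.0176929 = 0.00106157
  P(Z=B)·p_B = 0.29 × 6.53335e-06 = 1.89467e-06
  P(Z=C)·p_C = 0.44 × 0.00154027 = 0.000677721
  P(Z=D)·p_D = 0.21 × 2.3217e-07 = 4.87557e-08
Sum: 0.00106157 + 1.89467e-06 + 0.000677721 + 4.87557e-08 = 0.00174124
Responsibility of Regime A: 0.00106157 / 0.00174124 ≈ 0.610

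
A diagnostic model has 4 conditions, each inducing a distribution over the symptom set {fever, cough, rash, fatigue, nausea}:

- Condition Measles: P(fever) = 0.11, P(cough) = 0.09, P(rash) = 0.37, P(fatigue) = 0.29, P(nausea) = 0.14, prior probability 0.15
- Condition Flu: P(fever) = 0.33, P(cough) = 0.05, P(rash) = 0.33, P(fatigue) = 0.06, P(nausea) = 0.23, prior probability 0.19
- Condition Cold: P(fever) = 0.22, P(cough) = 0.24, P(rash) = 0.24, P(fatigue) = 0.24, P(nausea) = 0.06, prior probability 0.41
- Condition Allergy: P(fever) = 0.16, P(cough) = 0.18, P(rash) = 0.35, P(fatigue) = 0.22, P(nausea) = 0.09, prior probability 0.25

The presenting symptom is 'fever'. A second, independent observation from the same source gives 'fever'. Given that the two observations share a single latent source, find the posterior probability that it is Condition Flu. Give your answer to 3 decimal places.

0.424

Apply Bayes' rule: the posterior for each component is proportional to its prior times its likelihood at x.
Since both observations come from the same component, the likelihood for component k is f_k(x₁)·f_k(x₂).
  p_Measles = [P(fever | comp) = 0.11] × [0.11] = 0.0121
  p_Flu = [P(fever | comp) = 0.33] × [0.33] = 0.1089
  p_Cold = [P(fever | comp) = 0.22] × [0.22] = 0.0484
  p_Allergy = [P(fever | comp) = 0.16] × [0.16] = 0.0256
Weight by the priors:
  P(Z=Measles)·p_Measles = 0.15 × 0.0121 = 0.001815
  P(Z=Flu)·p_Flu = 0.19 × 0.1089 = 0.020691
  P(Z=Cold)·p_Cold = 0.41 × 0.0484 = 0.019844
  P(Z=Allergy)·p_Allergy = 0.25 × 0.0256 = 0.0064
Marginal: 0.001815 + 0.020691 + 0.019844 + 0.0064 = 0.04875
So the posterior for Condition Flu is 0.020691 / 0.04875 ≈ 0.424.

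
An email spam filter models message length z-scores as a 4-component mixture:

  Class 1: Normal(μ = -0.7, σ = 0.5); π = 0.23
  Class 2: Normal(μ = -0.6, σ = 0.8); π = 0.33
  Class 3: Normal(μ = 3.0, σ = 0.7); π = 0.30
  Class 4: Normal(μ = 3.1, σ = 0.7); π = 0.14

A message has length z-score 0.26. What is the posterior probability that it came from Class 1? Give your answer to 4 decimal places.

The responsibility of component k is π_k f_k(x) divided by Σ_j π_j f_j(x).
Normal densities:
  f_1 = 0.126313
  f_2 = 0.27982
  f_3 = 0.000268387
  f_4 = 0.000151873
Multiply by the mixture weights:
  π_1·f_1 = 0.23 × 0.126313 = 0.029052
  π_2·f_2 = 0.33 × 0.27982 = 0.0923407
  π_3·f_3 = 0.30 × 0.000268387 = 8.05162e-05
  π_4·f_4 = 0.14 × 0.000151873 = 2.12622e-05
Marginal: 0.029052 + 0.0923407 + 8.05162e-05 + 2.12622e-05 = 0.121495
P(Class 1 | 0.26) = 0.029052 / 0.121495 ≈ 0.2391

0.2391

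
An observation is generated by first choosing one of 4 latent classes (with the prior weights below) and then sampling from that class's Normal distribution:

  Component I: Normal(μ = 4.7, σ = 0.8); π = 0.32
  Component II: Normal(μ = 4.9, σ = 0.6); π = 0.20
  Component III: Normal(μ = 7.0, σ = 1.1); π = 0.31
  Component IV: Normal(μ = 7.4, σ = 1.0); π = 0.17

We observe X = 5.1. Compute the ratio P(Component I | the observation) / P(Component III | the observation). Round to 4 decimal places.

5.5675

Since P(k|x) ∝ P(Z=k) f_k(x), the posterior odds are P(Z=i) f_i(x) / (P(Z=j) f_j(x)).
Evaluate each component's likelihood at the observed value:
  p_I = (1/(0.8·√(2π)))·exp(−(5.1−4.7)²/(2·0.8²)) = 0.498678·exp(-0.12500) = 0.440082
  p_II = (1/(0.6·√(2π)))·exp(−(5.1−4.9)²/(2·0.6²)) = 0.664904·exp(-0.05556) = 0.628972
  p_III = (1/(1.1·√(2π)))·exp(−(5.1−7.0)²/(2·1.1²)) = 0.362675·exp(-1.49174) = 0.0815952
  p_IV = (1/(1.0·√(2π)))·exp(−(5.1−7.4)²/(2·1.0²)) = 0.398942·exp(-2.64500) = 0.028327
Posterior odds = (P(Z=I)·p_I) / (P(Z=III)·p_III) = (0.32·0.440082) / (0.31·0.0815952) = 0.140826 / 0.0252945 ≈ 5.5675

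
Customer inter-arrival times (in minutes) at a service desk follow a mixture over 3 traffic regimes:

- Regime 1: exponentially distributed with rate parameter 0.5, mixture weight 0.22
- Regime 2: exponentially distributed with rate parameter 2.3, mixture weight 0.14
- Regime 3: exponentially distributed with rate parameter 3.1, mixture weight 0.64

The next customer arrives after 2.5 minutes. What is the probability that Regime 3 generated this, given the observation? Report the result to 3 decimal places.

0.026

The responsibility of component k is π_k f_k(x) divided by Σ_j π_j f_j(x).
Exponential densities:
  L_1 = 0.5·e^(−0.5·2.5) = 0.5·e^(−1.2500) = 0.143252
  L_2 = 2.3·e^(−2.3·2.5) = 2.3·e^(−5.7500) = 0.0073204
  L_3 = 3.1·e^(−3.1·2.5) = 3.1·e^(−7.7500) = 0.0013353
Prior × likelihood for each component:
  π_1·L_1 = 0.22 × 0.143252 = 0.0315155
  π_2·L_2 = 0.14 × 0.0073204 = 0.00102486
  π_3·L_3 = 0.64 × 0.0013353 = 0.000854593
Sum: 0.0315155 + 0.00102486 + 0.000854593 = 0.033395
P(Regime 3 | the observation) = 0.000854593 / 0.033395 ≈ 0.026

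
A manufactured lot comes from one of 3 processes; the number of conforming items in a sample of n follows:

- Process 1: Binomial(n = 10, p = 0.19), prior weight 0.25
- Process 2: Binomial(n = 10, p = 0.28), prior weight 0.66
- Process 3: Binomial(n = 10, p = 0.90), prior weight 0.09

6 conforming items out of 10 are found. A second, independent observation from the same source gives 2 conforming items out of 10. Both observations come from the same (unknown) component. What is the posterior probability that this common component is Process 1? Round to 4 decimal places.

0.0654

By Bayes' theorem, P(k | x) = P(Z=k) f_k(x) / Σ_j P(Z=j) f_j(x).
Since both observations come from the same component, the likelihood for component k is f_k(x₁)·f_k(x₂).
  L_1 = [C(10,6)·0.19^6·0.81^4 = 210·4.70459e-05·0.430467 = 0.00425286] × [0.301023] = 0.00128021
  L_2 = [C(10,6)·0.28^6·0.72^4 = 210·0.00048189·0.268739 = 0.0271955] × [0.254794] = 0.00692925
  L_3 = [C(10,6)·0.90^6·0.10^4 = 210·0.531441·0.0001 = 0.0111603] × [3.645e-07] = 4.06792e-09
Prior × likelihood for each component:
  P(Z=1)·L_1 = 0.25 × 0.00128021 = 0.000320052
  P(Z=2)·L_2 = 0.66 × 0.00692925 = 0.0045733
  P(Z=3)·L_3 = 0.09 × 4.06792e-09 = 3.66112e-10
Evidence: 0.000320052 + 0.0045733 + 3.66112e-10 = 0.00489336
So the posterior for Process 1 is 0.000320052 / 0.00489336 ≈ 0.0654.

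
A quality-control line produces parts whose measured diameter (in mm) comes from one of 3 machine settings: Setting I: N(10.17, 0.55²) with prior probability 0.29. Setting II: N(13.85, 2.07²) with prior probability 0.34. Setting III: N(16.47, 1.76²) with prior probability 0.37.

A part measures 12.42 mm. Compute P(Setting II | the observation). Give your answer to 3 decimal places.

Apply Bayes' rule: the posterior for each component is proportional to its prior times its likelihood at x.
Component likelihoods at x = 12.42 mm:
  p_I = 0.00016845
  p_II = 0.151813
  p_III = 0.0160529
Unnormalised posteriors:
  w_I·p_I = 0.29 × 0.00016845 = 4.88506e-05
  w_II·p_II = 0.34 × 0.151813 = 0.0516165
  w_III·p_III = 0.37 × 0.0160529 = 0.00593957
Sum: 4.88506e-05 + 0.0516165 + 0.00593957 = 0.0576049
Responsibility of Setting II: 0.0516165 / 0.0576049 ≈ 0.896

0.896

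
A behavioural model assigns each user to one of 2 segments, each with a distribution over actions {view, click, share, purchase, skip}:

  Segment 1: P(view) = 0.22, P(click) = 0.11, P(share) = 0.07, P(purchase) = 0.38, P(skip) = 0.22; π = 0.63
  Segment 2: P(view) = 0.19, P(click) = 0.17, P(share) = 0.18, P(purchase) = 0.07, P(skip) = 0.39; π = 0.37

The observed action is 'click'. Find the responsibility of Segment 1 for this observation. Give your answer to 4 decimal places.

By Bayes' theorem, P(k | x) = w_k f_k(x) / Σ_j w_j f_j(x).
Categorical probabilities:
  p_1 = 0.11
  p_2 = 0.17
Multiply by the mixture weights:
  w_1·p_1 = 0.63 × 0.11 = 0.0693
  w_2·p_2 = 0.37 × 0.17 = 0.0629
Denominator: 0.0693 + 0.0629 = 0.1322
P(Segment 1 | data) ≈ 0.5242

0.5242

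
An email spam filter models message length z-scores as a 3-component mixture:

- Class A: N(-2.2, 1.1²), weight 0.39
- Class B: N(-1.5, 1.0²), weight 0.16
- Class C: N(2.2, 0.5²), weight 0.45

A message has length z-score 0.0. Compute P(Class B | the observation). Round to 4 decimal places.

0.5195

Apply Bayes' rule: the posterior for each component is proportional to its prior times its likelihood at x.
Evaluate each component's likelihood at the observed value:
  p_A = (1/(1.1·√(2π)))·exp(−(0.0−-2.2)²/(2·1.1²)) = 0.362675·exp(-2.00000) = 0.0490827
  p_B = (1/(1.0·√(2π)))·exp(−(0.0−-1.5)²/(2·1.0²)) = 0.398942·exp(-1.12500) = 0.129518
  p_C = (1/(0.5·√(2π)))·exp(−(0.0−2.2)²/(2·0.5²)) = 0.797885·exp(-9.68000) = 4.98849e-05
Prior × likelihood for each component:
  π_A·p_A = 0.39 × 0.0490827 = 0.0191423
  π_B·p_B = 0.16 × 0.129518 = 0.0207228
  π_C·p_C = 0.45 × 4.98849e-05 = 2.24482e-05
Evidence: 0.0191423 + 0.0207228 + 2.24482e-05 = 0.0398875
P(Class B | x) = 0.0207228 / 0.0398875 ≈ 0.5195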